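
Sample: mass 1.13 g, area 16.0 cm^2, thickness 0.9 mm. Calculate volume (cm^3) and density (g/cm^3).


Thickness in cm = 0.9 / 10 = 0.09 cm
Volume = 16.0 x 0.09 = 1.440 cm^3
Density = 1.13 / 1.440 = 0.785 g/cm^3


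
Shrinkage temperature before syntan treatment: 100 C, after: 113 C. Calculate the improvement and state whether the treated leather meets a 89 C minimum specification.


Improvement = 113 - 100 = 13 C
Spec check: 113 C >= 89 C? Yes


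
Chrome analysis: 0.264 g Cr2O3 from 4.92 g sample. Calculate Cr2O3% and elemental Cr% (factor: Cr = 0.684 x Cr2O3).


Cr2O3% = 0.264 / 4.92 x 100 = 5.37%
Cr% = 5.37 x 0.684 = 3.67%


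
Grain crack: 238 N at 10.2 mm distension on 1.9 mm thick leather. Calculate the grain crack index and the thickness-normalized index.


Crack index = 23.3 N/mm
Normalized index = 12.3 N/mm per mm

Crack index = 238 / 10.2 = 23.3 N/mm
Normalized = 23.3 / 1.9 = 12.3 N/mm per mm


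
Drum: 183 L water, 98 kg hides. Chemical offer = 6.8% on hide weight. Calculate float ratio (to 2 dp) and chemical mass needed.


Float ratio = 183 / 98 = 1.87
Chemical = 98 x 6.8 / 100 = 6.664 kg


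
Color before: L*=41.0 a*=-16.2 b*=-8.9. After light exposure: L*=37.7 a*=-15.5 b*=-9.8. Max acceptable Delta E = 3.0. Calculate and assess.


Delta E = 3.49
Passes: No

dL = -3.3, da = 0.7, db = -0.9
dE = sqrt((-3.3)^2 + (0.7)^2 + (-0.9)^2) = 3.49
Max = 3.0
Passes: No


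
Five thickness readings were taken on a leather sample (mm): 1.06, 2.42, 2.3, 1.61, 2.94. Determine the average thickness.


2.07 mm

Sum = 1.06 + 2.42 + 2.3 + 1.61 + 2.94 = 10.33
Average = 10.33 / 5 = 2.07 mm


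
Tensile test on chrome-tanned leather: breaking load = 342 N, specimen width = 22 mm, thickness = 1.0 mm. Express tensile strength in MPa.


Cross-section = 22 x 1.0 = 22.0 mm^2
TS = 342 / 22.0 = 15.55 MPa
(1 N/mm^2 = 1 MPa)


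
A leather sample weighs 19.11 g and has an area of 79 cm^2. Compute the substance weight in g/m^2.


2419.0 g/m^2

Substance weight = mass / area x 10000
SW = 19.11 / 79 x 10000
SW = 2419.0 g/m^2


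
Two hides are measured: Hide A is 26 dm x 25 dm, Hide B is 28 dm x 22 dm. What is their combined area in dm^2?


Hide A area = 26 x 25 = 650 dm^2
Hide B area = 28 x 22 = 616 dm^2
Total = 650 + 616 = 1266 dm^2


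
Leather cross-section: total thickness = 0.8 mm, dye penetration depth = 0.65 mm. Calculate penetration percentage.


81.3%


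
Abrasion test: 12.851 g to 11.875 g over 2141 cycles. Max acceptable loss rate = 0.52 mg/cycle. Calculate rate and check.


Rate = 0.456 mg/cycle
Passes: Yes

Loss = 12.851 - 11.875 = 0.976 g
Rate = 0.976 g / 2141 cycles x 1000 = 0.456 mg/cycle
Max = 0.52 mg/cycle
Passes: Yes


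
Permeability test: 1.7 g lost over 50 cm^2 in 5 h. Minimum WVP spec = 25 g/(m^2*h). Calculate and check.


WVP = 68.00 g/(m^2*h)
Meets specification: Yes


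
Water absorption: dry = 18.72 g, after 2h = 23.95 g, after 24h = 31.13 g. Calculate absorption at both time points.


WA (2h) = (23.95 - 18.72) / 18.72 x 100 = 27.9%
WA (24h) = (31.13 - 18.72) / 18.72 x 100 = 66.3%


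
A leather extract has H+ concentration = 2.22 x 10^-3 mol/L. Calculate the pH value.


pH = 2.65


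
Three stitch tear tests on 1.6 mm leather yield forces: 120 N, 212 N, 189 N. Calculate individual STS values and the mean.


STS1 = 120 / 1.6 = 75.0 N/mm
STS2 = 212 / 1.6 = 132.5 N/mm
STS3 = 189 / 1.6 = 118.1 N/mm
Mean = (75.0 + 132.5 + 118.1) / 3 = 108.5 N/mm


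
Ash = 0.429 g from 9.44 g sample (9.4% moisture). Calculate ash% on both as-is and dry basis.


As-is ash% = 0.429 / 9.44 x 100 = 4.54%
Dry mass = 9.44 x (100 - 9.4) / 100 = 8.55264 g
Dry-basis ash% = 0.429 / 8.55264 x 100 = 5.02%


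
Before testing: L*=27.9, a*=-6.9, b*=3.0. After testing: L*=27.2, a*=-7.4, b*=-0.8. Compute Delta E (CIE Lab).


Delta E = 3.90

dL = 27.2 - 27.9 = -0.7
da = -7.4 - (-6.9) = -0.5
db = -0.8 - 3.0 = -3.8
dE = sqrt((-0.7)^2 + (-0.5)^2 + (-3.8)^2) = 3.90


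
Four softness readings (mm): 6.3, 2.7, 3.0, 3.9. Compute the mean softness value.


3.98 mm


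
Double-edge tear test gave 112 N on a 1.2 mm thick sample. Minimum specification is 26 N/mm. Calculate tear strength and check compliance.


Tear strength = 112 / 1.2 = 93.3 N/mm
Required minimum = 26 N/mm
Compliant: Yes


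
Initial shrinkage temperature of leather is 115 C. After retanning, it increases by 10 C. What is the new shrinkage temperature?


125 C

New Ts = 115 + 10 = 125 C


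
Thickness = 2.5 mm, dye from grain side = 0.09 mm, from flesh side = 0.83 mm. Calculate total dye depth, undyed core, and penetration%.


Total dyed = 0.09 + 0.83 = 0.92 mm
Undyed core = 2.5 - 0.92 = 1.58 mm
Penetration = 0.92 / 2.5 x 100 = 36.8%


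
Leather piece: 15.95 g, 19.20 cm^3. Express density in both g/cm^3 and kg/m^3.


0.831 g/cm^3
831 kg/m^3


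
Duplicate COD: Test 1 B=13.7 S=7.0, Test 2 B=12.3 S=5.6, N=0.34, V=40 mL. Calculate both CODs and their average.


COD1 = (13.7 - 7.0) x 0.34 x 8000 / 40 = 455.6 mg/L
COD2 = (12.3 - 5.6) x 0.34 x 8000 / 40 = 455.6 mg/L
Average = (455.6 + 455.6) / 2 = 455.6 mg/L


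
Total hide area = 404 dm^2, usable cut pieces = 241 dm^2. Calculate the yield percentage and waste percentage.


Yield = 59.7%
Waste = 40.3%

Yield = 241 / 404 x 100 = 59.7%
Waste = 404 - 241 = 163 dm^2
Waste% = 100 - 59.7 = 40.3%


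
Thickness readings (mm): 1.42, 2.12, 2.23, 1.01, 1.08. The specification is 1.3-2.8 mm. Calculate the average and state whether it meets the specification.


Sum = 7.86
Average = 7.86 / 5 = 1.57 mm
Specification range: 1.3 to 2.8 mm
Within spec: Yes


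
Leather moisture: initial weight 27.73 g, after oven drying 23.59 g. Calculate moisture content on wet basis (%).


14.9%

Moisture = 27.73 - 23.59 = 4.14 g
MC = 4.14 / 27.73 x 100 = 14.9%


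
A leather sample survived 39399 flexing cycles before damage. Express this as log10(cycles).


4.60


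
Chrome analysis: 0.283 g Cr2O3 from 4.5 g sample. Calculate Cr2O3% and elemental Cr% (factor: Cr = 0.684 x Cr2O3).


Cr2O3% = 0.283 / 4.5 x 100 = 6.29%
Cr% = 6.29 x 0.684 = 4.30%


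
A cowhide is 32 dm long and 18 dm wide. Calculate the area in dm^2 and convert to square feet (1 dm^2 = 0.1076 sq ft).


576 dm^2
61.98 sq ft

Area = 32 x 18 = 576 dm^2
Conversion: 576 x 0.1076 = 61.98 sq ft


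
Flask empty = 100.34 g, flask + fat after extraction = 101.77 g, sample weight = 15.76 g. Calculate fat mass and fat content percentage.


Fat mass = 1.43 g
Fat content = 9.1%


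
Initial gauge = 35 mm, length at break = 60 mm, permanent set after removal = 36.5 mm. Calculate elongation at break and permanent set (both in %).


Elongation at break = 71.4%
Permanent set = 4.3%

Elongation at break = (60 - 35) / 35 x 100 = 71.4%
Permanent set = (36.5 - 35) / 35 x 100 = 4.3%


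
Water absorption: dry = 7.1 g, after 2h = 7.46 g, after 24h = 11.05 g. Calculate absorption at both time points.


2h absorption = 5.1%
24h absorption = 55.6%


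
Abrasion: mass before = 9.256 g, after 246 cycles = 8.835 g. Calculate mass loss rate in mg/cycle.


Mass loss = 9.256 - 8.835 = 0.421 g
Rate = 0.421 / 246 x 1000 = 1.711 mg/cycle


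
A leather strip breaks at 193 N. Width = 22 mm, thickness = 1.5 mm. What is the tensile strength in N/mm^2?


Cross-sectional area = 22 x 1.5 = 33.0 mm^2
Tensile strength = 193 / 33.0 = 5.85 N/mm^2


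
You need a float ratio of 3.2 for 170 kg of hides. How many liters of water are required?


544.0 L


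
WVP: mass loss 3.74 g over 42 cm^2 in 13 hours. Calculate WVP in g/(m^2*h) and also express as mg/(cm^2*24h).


WVP = 3.74 / (42 x 13) x 10000 = 68.50 g/(m^2*h)
Mass loss in mg = 3.74 x 1000 = 3740 mg
Per cm^2 per 24h in mg: 3740 x 24 / (42 x 13) = 89760 / 546 = 164.40 mg/(cm^2*24h)


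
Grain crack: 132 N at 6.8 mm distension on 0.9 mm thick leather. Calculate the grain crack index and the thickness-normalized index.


Crack index = 19.4 N/mm
Normalized index = 21.6 N/mm per mm

Crack index = 132 / 6.8 = 19.4 N/mm
Normalized = 19.4 / 0.9 = 21.6 N/mm per mm


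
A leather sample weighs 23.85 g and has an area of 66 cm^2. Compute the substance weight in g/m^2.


3613.6 g/m^2

Substance weight = mass / area x 10000
SW = 23.85 / 66 x 10000
SW = 3613.6 g/m^2


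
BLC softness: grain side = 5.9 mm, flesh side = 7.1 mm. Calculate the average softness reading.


Average = (5.9 + 7.1) / 2
Average = 6.50 mm


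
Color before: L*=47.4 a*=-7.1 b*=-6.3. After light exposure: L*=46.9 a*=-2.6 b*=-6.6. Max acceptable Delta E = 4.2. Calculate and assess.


dL = -0.5, da = 4.5, db = -0.3
dE = sqrt((-0.5)^2 + (4.5)^2 + (-0.3)^2) = 4.54
Max = 4.2
Passes: No


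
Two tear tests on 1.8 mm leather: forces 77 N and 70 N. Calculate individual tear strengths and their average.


Tear 1 = 42.8 N/mm
Tear 2 = 38.9 N/mm
Average = 40.9 N/mm


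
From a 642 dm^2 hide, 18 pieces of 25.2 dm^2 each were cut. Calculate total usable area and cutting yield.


Total usable = 18 x 25.2 = 453.6 dm^2
Yield = 453.6 / 642 x 100 = 70.7%


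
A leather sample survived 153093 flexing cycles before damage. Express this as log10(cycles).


log10(153093) = 5.18


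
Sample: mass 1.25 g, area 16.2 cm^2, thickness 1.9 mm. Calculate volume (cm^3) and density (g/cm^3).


Thickness in cm = 1.9 / 10 = 0.19 cm
Volume = 16.2 x 0.19 = 3.078 cm^3
Density = 1.25 / 3.078 = 0.406 g/cm^3


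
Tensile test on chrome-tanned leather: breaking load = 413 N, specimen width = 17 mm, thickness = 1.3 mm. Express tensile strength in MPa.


18.69 MPa


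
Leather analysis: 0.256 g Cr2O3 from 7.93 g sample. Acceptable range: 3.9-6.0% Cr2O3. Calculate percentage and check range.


Cr2O3% = 0.256 / 7.93 x 100 = 3.23%
Acceptable range: 3.9 to 6.0%
Within range: No


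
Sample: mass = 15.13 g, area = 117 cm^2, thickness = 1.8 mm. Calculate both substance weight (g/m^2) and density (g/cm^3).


SW = 15.13 / 117 x 10000 = 1293.2 g/m^2
Volume = 117 x 1.8 / 10 = 21.06 cm^3
Density = 15.13 / 21.06 = 0.718 g/cm^3


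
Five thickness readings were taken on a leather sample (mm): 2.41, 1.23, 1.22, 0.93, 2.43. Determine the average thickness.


1.64 mm

Sum = 2.41 + 1.23 + 1.22 + 0.93 + 2.43 = 8.22
Average = 8.22 / 5 = 1.64 mm


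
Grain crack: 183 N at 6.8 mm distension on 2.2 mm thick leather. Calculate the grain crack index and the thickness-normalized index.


Crack index = 183 / 6.8 = 26.9 N/mm
Normalized = 26.9 / 2.2 = 12.2 N/mm per mm


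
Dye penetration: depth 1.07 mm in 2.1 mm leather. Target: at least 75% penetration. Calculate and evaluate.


Penetration = 51.0%
Meets target: No


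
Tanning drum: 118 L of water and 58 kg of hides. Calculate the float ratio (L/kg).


2.0

Float ratio = water / hide weight
Ratio = 118 / 58 = 2.0


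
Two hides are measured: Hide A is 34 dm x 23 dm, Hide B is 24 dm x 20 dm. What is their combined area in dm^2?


1262 dm^2

Hide A area = 34 x 23 = 782 dm^2
Hide B area = 24 x 20 = 480 dm^2
Total = 782 + 480 = 1262 dm^2


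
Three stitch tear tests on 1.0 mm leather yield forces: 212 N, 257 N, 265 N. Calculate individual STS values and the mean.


STS1 = 212 / 1.0 = 212.0 N/mm
STS2 = 257 / 1.0 = 257.0 N/mm
STS3 = 265 / 1.0 = 265.0 N/mm
Mean = (212.0 + 257.0 + 265.0) / 3 = 244.7 N/mm


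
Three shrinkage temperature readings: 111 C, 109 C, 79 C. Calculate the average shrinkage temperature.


99.7 C

Average = (111 + 109 + 79) / 3
Average = 299 / 3 = 99.7 C


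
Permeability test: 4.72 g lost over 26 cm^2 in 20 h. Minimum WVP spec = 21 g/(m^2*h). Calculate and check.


WVP = 90.77 g/(m^2*h)
Meets specification: Yes


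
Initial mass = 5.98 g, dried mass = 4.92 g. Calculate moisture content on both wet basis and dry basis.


Moisture lost = 5.98 - 4.92 = 1.06 g
Wet basis MC = 1.06 / 5.98 x 100 = 17.7%
Dry basis MC = 1.06 / 4.92 x 100 = 21.5%


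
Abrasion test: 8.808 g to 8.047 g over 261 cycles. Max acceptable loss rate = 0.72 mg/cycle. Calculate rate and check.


Rate = 2.916 mg/cycle
Passes: No

Loss = 8.808 - 8.047 = 0.761 g
Rate = 0.761 g / 261 cycles x 1000 = 2.916 mg/cycle
Max = 0.72 mg/cycle
Passes: No


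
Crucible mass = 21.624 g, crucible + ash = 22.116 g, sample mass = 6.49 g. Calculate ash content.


Ash mass = 22.116 - 21.624 = 0.492 g
Ash% = 0.492 / 6.49 x 100 = 7.58%


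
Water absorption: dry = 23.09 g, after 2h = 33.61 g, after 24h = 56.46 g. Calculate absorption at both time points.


2h absorption = 45.6%
24h absorption = 144.5%


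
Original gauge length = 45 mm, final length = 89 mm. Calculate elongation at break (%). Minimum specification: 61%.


Elongation = 97.8%
Meets spec: Yes

Extension = 89 - 45 = 44 mm
Elongation = 44 / 45 x 100 = 97.8%
Minimum required: 61%
Meets specification: Yes


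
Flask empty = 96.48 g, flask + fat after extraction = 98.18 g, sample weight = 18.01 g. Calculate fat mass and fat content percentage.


Fat mass = 1.70 g
Fat content = 9.4%

Fat mass = 98.18 - 96.48 = 1.70 g
Fat% = 1.70 / 18.01 x 100 = 9.4%


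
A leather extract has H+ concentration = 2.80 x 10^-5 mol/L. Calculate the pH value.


pH = 4.55


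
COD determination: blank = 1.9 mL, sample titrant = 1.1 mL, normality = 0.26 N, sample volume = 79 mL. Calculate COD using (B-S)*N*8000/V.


21.1 mg/L


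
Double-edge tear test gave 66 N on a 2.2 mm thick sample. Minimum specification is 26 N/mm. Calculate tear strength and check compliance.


Tear strength = 66 / 2.2 = 30.0 N/mm
Required minimum = 26 N/mm
Compliant: Yes


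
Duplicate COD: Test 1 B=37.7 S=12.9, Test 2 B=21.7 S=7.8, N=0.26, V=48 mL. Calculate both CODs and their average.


COD1 = (37.7 - 12.9) x 0.26 x 8000 / 48 = 1074.7 mg/L
COD2 = (21.7 - 7.8) x 0.26 x 8000 / 48 = 602.3 mg/L
Average = (1074.7 + 602.3) / 2 = 838.5 mg/L


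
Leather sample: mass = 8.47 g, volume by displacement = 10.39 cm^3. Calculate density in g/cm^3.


0.815 g/cm^3

Density = mass / volume
Density = 8.47 / 10.39 = 0.815 g/cm^3


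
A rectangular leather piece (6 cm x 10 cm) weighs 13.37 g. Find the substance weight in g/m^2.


Area = 6 x 10 = 60 cm^2
SW = 13.37 / 60 x 10000 = 2228.3 g/m^2


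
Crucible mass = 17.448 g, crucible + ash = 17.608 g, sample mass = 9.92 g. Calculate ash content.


Ash mass = 0.160 g
Ash content = 1.61%


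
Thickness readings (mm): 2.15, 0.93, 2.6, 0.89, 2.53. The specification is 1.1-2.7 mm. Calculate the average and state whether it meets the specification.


Sum = 9.10
Average = 9.10 / 5 = 1.82 mm
Specification range: 1.1 to 2.7 mm
Within spec: Yes


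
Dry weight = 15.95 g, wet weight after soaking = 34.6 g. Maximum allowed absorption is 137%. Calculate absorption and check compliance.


WA = (34.6 - 15.95) / 15.95 x 100 = 116.9%
Maximum allowed: 137%
Compliant: Yes


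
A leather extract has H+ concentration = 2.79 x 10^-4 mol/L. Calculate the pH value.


pH = -log10[H+]
pH = -log10(2.79 x 10^-4) = 3.55


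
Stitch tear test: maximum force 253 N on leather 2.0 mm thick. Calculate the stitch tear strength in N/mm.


126.5 N/mm

Stitch tear strength = force / thickness
STS = 253 / 2.0 = 126.5 N/mm


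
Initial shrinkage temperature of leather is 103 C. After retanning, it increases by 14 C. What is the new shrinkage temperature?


New Ts = 103 + 14 = 117 C


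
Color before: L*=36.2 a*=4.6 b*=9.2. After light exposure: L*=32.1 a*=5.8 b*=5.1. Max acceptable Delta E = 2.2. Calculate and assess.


Delta E = 5.92
Passes: No


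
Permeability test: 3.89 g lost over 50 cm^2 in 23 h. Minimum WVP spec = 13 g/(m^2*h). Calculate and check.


WVP = 3.89 / (50 x 23) x 10000 = 33.83 g/(m^2*h)
Minimum: 13 g/(m^2*h)
Meets spec: Yes


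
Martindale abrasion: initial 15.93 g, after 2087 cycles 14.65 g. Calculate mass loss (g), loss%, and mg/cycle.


Mass loss = 1.280 g
Loss = 8.04%
Rate = 0.613 mg/cycle

Loss = 15.93 - 14.65 = 1.280 g
Loss% = 1.280 / 15.93 x 100 = 8.04%
Rate = 1.280 / 2087 x 1000 = 0.613 mg/cycle


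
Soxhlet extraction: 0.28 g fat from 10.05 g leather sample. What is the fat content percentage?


2.8%

Fat content = 0.28 / 10.05 x 100
Fat = 2.8%


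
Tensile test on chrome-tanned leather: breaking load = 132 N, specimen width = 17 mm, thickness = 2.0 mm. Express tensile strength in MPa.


Cross-section = 17 x 2.0 = 34.0 mm^2
TS = 132 / 34.0 = 3.88 MPa
(1 N/mm^2 = 1 MPa)


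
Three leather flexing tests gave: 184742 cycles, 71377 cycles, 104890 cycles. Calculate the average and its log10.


Average = (184742 + 71377 + 104890) / 3 = 120336 cycles
log10(120336) = 5.08


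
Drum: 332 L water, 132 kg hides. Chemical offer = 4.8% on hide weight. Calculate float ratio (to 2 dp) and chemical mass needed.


Float ratio = 2.52
Chemical needed = 6.336 kg

Float ratio = 332 / 132 = 2.52
Chemical = 132 x 4.8 / 100 = 6.336 kg


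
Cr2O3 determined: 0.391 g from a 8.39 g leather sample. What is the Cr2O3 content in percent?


Cr2O3% = 0.391 / 8.39 x 100
Cr2O3% = 4.66%


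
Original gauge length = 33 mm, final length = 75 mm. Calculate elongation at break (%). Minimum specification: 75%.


Elongation = 127.3%
Meets spec: Yes

Extension = 75 - 33 = 42 mm
Elongation = 42 / 33 x 100 = 127.3%
Minimum required: 75%
Meets specification: Yes


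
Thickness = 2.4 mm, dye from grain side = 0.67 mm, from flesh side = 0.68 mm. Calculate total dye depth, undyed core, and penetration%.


Total dyed = 1.35 mm
Undyed core = 1.05 mm
Penetration = 56.3%

Total dyed = 0.67 + 0.68 = 1.35 mm
Undyed core = 2.4 - 1.35 = 1.05 mm
Penetration = 1.35 / 2.4 x 100 = 56.3%


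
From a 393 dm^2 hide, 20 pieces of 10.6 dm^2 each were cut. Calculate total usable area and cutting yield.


Usable area = 212.0 dm^2
Yield = 53.9%


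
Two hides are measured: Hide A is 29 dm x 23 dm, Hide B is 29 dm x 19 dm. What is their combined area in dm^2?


Hide A area = 29 x 23 = 667 dm^2
Hide B area = 29 x 19 = 551 dm^2
Total = 667 + 551 = 1218 dm^2


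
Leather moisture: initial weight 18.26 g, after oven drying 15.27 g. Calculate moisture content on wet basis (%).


Moisture = 18.26 - 15.27 = 2.99 g
MC = 2.99 / 18.26 x 100 = 16.4%


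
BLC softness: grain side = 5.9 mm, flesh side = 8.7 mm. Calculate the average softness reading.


Average = (5.9 + 8.7) / 2
Average = 7.30 mm


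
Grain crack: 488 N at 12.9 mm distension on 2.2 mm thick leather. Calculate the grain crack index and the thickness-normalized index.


Crack index = 37.8 N/mm
Normalized index = 17.2 N/mm per mm

Crack index = 488 / 12.9 = 37.8 N/mm
Normalized = 37.8 / 2.2 = 17.2 N/mm per mm


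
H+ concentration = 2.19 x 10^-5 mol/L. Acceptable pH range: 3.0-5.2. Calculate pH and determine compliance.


pH = -log10(2.19 x 10^-5) = 4.66
Range: 3.0 to 5.2
Compliant: Yes


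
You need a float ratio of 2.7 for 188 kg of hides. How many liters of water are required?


507.6 L

Water = hide weight x target ratio
Water = 188 x 2.7 = 507.6 L


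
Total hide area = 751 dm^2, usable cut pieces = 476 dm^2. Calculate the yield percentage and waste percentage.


Yield = 63.4%
Waste = 36.6%

Yield = 476 / 751 x 100 = 63.4%
Waste = 751 - 476 = 275 dm^2
Waste% = 100 - 63.4 = 36.6%


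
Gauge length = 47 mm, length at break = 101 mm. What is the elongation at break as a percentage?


Extension = 101 - 47 = 54 mm
Elongation = 54 / 47 x 100 = 114.9%


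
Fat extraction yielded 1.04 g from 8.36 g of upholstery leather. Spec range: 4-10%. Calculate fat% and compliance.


Fat% = 1.04 / 8.36 x 100 = 12.4%
Spec range: 4-10%
Compliant: No


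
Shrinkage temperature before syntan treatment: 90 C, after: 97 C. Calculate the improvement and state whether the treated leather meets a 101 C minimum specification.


Improvement = 97 - 90 = 7 C
Spec check: 97 C >= 101 C? No


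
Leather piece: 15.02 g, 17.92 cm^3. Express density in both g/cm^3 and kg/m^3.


0.838 g/cm^3
838 kg/m^3

Density = 15.02 / 17.92 = 0.838 g/cm^3
Convert: 0.838 x 1000 = 838 kg/m^3


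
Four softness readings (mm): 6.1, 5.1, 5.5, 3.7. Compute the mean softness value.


Sum = 6.1 + 5.1 + 5.5 + 3.7
Mean = 20.4 / 4 = 5.10 mm


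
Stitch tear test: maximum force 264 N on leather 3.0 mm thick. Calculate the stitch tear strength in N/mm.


88.0 N/mm

Stitch tear strength = force / thickness
STS = 264 / 3.0 = 88.0 N/mm


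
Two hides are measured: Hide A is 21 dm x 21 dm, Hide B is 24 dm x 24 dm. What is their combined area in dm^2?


1017 dm^2

Hide A area = 21 x 21 = 441 dm^2
Hide B area = 24 x 24 = 576 dm^2
Total = 441 + 576 = 1017 dm^2


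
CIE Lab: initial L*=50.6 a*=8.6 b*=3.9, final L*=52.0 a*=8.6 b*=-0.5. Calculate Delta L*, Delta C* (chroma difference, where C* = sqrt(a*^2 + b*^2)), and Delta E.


Delta L* = 1.4
Delta C* = -0.83
Delta E = 4.62

Delta L* = 52.0 - 50.6 = 1.4
C1* = sqrt((8.6)^2 + (3.9)^2) = 9.443
C2* = sqrt((8.6)^2 + (-0.5)^2) = 8.615
Delta C* = 8.615 - 9.443 = -0.83
Delta E = sqrt((1.4)^2 + (0.0)^2 + (-4.4)^2) = 4.62


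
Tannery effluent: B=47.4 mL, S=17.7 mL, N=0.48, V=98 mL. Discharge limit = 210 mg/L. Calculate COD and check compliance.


COD = (47.4 - 17.7) x 0.48 x 8000 / 98 = 1163.8 mg/L
Limit: 210 mg/L
Compliant: No


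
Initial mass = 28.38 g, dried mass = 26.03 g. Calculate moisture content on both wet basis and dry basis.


Moisture lost = 28.38 - 26.03 = 2.35 g
Wet basis MC = 2.35 / 28.38 x 100 = 8.3%
Dry basis MC = 2.35 / 26.03 x 100 = 9.0%


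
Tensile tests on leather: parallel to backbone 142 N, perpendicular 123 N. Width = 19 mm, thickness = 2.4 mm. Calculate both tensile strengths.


Parallel = 3.11 N/mm^2
Perpendicular = 2.70 N/mm^2


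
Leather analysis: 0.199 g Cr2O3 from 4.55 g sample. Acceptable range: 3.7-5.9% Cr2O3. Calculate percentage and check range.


Cr2O3 = 4.37%
Within range: Yes

Cr2O3% = 0.199 / 4.55 x 100 = 4.37%
Acceptable range: 3.7 to 5.9%
Within range: Yes


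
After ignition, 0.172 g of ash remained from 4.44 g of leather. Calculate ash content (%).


3.87%

Ash% = 0.172 / 4.44 x 100
Ash% = 3.87%


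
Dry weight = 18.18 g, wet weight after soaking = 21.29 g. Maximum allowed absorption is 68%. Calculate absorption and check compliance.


Absorption = 17.1%
Compliant: Yes


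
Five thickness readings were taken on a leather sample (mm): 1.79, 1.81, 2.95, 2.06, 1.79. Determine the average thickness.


Sum = 1.79 + 1.81 + 2.95 + 2.06 + 1.79 = 10.40
Average = 10.40 / 5 = 2.08 mm


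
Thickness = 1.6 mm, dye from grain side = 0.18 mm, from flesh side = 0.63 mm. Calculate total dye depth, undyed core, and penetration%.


Total dyed = 0.81 mm
Undyed core = 0.79 mm
Penetration = 50.6%


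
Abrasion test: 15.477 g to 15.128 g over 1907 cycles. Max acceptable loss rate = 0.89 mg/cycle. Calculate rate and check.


Rate = 0.183 mg/cycle
Passes: Yes


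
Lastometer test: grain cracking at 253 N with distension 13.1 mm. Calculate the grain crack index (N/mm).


Grain crack index = force / distension
Index = 253 / 13.1 = 19.3 N/mm


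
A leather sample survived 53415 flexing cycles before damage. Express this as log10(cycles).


log10(53415) = 4.73


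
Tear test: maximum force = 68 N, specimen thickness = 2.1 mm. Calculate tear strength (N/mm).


32.4 N/mm

Tear strength = force / thickness
Tear = 68 / 2.1 = 32.4 N/mm


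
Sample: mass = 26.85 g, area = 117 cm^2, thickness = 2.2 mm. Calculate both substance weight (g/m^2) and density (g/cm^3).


Substance weight = 2294.9 g/m^2
Density = 1.043 g/cm^3


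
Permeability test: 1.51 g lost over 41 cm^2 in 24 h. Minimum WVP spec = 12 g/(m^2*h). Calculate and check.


WVP = 1.51 / (41 x 24) x 10000 = 15.35 g/(m^2*h)
Minimum: 12 g/(m^2*h)
Meets spec: Yes


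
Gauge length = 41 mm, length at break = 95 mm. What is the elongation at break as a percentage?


Extension = 95 - 41 = 54 mm
Elongation = 54 / 41 x 100 = 131.7%


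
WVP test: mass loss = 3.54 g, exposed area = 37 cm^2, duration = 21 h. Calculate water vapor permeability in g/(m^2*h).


45.56 g/(m^2*h)


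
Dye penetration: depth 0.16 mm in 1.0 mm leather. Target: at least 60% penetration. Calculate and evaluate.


Penetration = 16.0%
Meets target: No


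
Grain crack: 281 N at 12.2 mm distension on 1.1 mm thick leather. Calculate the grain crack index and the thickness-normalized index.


Crack index = 23.0 N/mm
Normalized index = 20.9 N/mm per mm


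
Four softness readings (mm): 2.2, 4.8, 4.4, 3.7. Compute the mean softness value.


Sum = 2.2 + 4.8 + 4.4 + 3.7
Mean = 15.1 / 4 = 3.78 mm


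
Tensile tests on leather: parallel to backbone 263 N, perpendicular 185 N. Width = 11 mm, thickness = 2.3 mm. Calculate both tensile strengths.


Area = 11 x 2.3 = 25.3 mm^2
TS (parallel) = 263 / 25.3 = 10.40 N/mm^2
TS (perpendicular) = 185 / 25.3 = 7.31 N/mm^2


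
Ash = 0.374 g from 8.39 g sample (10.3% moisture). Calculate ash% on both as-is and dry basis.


As-is ash = 4.46%
Dry-basis ash = 4.97%


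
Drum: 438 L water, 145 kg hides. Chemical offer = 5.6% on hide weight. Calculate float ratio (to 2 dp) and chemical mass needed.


Float ratio = 3.02
Chemical needed = 8.12 kg

Float ratio = 438 / 145 = 3.02
Chemical = 145 x 5.6 / 100 = 8.12 kg


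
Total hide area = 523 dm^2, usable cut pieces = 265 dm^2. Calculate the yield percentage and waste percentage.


Yield = 265 / 523 x 100 = 50.7%
Waste = 523 - 265 = 258 dm^2
Waste% = 100 - 50.7 = 49.3%


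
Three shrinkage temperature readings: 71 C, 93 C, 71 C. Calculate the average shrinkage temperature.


78.3 C


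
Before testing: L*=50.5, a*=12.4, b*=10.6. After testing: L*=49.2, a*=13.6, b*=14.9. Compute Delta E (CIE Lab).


Delta E = 4.65


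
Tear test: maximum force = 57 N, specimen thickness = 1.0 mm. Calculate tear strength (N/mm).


Tear strength = force / thickness
Tear = 57 / 1.0 = 57.0 N/mm


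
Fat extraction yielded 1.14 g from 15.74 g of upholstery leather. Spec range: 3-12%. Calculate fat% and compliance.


Fat% = 1.14 / 15.74 x 100 = 7.2%
Spec range: 3-12%
Compliant: Yes


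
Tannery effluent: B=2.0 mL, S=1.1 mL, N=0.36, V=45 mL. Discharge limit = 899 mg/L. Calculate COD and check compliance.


COD = (2.0 - 1.1) x 0.36 x 8000 / 45 = 57.6 mg/L
Limit: 899 mg/L
Compliant: Yes


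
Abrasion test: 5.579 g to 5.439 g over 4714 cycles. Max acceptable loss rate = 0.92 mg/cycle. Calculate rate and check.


Loss = 5.579 - 5.439 = 0.140 g
Rate = 0.140 g / 4714 cycles x 1000 = 0.030 mg/cycle
Max = 0.92 mg/cycle
Passes: Yes


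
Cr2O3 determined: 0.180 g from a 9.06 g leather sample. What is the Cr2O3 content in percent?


Cr2O3% = 0.180 / 9.06 x 100
Cr2O3% = 1.99%


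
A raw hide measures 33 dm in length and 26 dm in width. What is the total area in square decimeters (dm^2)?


Area = length x width
Area = 33 x 26 = 858 dm^2


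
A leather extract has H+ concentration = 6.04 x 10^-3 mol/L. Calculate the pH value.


pH = -log10[H+]
pH = -log10(6.04 x 10^-3) = 2.22


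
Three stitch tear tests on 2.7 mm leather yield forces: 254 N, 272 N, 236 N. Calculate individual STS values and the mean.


STS1 = 94.1 N/mm
STS2 = 100.7 N/mm
STS3 = 87.4 N/mm
Mean = 94.1 N/mm

STS1 = 254 / 2.7 = 94.1 N/mm
STS2 = 272 / 2.7 = 100.7 N/mm
STS3 = 236 / 2.7 = 87.4 N/mm
Mean = (94.1 + 100.7 + 87.4) / 3 = 94.1 N/mm


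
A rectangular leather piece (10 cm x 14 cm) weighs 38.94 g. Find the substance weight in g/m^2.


Area = 10 x 14 = 140 cm^2
SW = 38.94 / 140 x 10000 = 2781.4 g/m^2


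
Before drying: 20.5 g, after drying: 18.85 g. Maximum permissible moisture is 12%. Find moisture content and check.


MC = (20.5 - 18.85) / 20.5 x 100 = 8.0%
Maximum: 12%
Acceptable: Yes


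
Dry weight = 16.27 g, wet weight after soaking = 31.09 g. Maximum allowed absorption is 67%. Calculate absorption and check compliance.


WA = (31.09 - 16.27) / 16.27 x 100 = 91.1%
Maximum allowed: 67%
Compliant: No


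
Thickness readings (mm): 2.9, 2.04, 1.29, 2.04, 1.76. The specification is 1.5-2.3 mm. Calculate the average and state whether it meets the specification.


Average = 2.01 mm
Within specification: Yes

Sum = 10.03
Average = 10.03 / 5 = 2.01 mm
Specification range: 1.5 to 2.3 mm
Within spec: Yes


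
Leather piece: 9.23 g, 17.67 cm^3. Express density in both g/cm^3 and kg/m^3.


Density = 9.23 / 17.67 = 0.522 g/cm^3
Convert: 0.522 x 1000 = 522 kg/m^3


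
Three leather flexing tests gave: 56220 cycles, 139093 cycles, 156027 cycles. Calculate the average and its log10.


Average = 117113 cycles
log10 = 5.07


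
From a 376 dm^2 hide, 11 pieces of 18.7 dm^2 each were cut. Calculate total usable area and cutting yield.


Usable area = 205.7 dm^2
Yield = 54.7%


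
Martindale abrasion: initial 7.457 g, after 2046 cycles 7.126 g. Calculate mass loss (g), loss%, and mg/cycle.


Mass loss = 0.331 g
Loss = 4.44%
Rate = 0.162 mg/cycle

Loss = 7.457 - 7.126 = 0.331 g
Loss% = 0.331 / 7.457 x 100 = 4.44%
Rate = 0.331 / 2046 x 1000 = 0.162 mg/cycle


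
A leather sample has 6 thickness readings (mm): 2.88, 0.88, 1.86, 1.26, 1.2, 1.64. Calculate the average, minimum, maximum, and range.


Average = 1.62 mm
Min = 0.88 mm
Max = 2.88 mm
Range = 2.00 mm

Sum = 9.72
Average = 9.72 / 6 = 1.62 mm
Minimum = 0.88 mm
Maximum = 2.88 mm
Range = 2.88 - 0.88 = 2.00 mm


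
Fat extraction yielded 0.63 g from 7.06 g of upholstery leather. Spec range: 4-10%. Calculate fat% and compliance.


Fat% = 0.63 / 7.06 x 100 = 8.9%
Spec range: 4-10%
Compliant: Yes


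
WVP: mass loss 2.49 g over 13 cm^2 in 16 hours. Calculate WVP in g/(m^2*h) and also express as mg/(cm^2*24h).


WVP = 119.71 g/(m^2*h)
Daily rate = 287.31 mg/(cm^2*24h)


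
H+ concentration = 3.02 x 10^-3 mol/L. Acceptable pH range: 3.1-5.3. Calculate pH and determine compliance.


pH = 2.52
Compliant: No


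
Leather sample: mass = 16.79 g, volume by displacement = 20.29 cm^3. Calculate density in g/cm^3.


0.828 g/cm^3

Density = mass / volume
Density = 16.79 / 20.29 = 0.828 g/cm^3


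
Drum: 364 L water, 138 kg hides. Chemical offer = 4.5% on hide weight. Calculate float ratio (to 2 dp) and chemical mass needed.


Float ratio = 364 / 138 = 2.64
Chemical = 138 x 4.5 / 100 = 6.21 kg


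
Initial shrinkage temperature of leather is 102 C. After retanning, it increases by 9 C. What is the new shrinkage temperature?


New Ts = 102 + 9 = 111 C


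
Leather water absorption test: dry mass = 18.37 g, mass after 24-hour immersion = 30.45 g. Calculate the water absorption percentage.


65.8%

Water absorbed = 30.45 - 18.37 = 12.08 g
WA% = 12.08 / 18.37 x 100 = 65.8%


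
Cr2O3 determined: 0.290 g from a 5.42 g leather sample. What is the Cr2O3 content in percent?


Cr2O3% = 0.290 / 5.42 x 100
Cr2O3% = 5.35%


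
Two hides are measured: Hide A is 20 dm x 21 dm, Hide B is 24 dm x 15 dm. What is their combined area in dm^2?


780 dm^2


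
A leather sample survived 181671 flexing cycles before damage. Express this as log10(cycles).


log10(181671) = 5.26


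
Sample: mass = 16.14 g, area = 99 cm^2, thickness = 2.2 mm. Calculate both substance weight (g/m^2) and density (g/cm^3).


Substance weight = 1630.3 g/m^2
Density = 0.741 g/cm^3

SW = 16.14 / 99 x 10000 = 1630.3 g/m^2
Volume = 99 x 2.2 / 10 = 21.78 cm^3
Density = 16.14 / 21.78 = 0.741 g/cm^3


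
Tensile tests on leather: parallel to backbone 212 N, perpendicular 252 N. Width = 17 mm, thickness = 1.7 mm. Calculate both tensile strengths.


Area = 17 x 1.7 = 28.9 mm^2
TS (parallel) = 212 / 28.9 = 7.34 N/mm^2
TS (perpendicular) = 252 / 28.9 = 8.72 N/mm^2


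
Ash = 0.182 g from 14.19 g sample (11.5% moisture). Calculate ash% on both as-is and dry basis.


As-is ash% = 0.182 / 14.19 x 100 = 1.28%
Dry mass = 14.19 x (100 - 11.5) / 100 = 12.55815 g
Dry-basis ash% = 0.182 / 12.55815 x 100 = 1.45%


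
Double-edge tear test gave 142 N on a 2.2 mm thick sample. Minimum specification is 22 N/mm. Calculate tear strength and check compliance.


Tear strength = 142 / 2.2 = 64.5 N/mm
Required minimum = 22 N/mm
Compliant: Yes


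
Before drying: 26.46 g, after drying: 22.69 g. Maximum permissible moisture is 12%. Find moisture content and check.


Moisture content = 14.2%
Acceptable: No

MC = (26.46 - 22.69) / 26.46 x 100 = 14.2%
Maximum: 12%
Acceptable: No


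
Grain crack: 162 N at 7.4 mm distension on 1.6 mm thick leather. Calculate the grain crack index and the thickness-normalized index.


Crack index = 162 / 7.4 = 21.9 N/mm
Normalized = 21.9 / 1.6 = 13.7 N/mm per mm


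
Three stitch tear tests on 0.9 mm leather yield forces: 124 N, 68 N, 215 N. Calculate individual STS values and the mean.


STS1 = 137.8 N/mm
STS2 = 75.6 N/mm
STS3 = 238.9 N/mm
Mean = 150.8 N/mm


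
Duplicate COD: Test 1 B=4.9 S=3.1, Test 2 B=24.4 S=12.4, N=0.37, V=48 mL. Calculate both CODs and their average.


COD1 = (4.9 - 3.1) x 0.37 x 8000 / 48 = 111.0 mg/L
COD2 = (24.4 - 12.4) x 0.37 x 8000 / 48 = 740.0 mg/L
Average = (111.0 + 740.0) / 2 = 425.5 mg/L


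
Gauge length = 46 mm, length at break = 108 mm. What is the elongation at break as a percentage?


134.8%


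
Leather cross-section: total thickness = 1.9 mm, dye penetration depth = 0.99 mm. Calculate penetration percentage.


52.1%

Penetration% = 0.99 / 1.9 x 100
Penetration = 52.1%


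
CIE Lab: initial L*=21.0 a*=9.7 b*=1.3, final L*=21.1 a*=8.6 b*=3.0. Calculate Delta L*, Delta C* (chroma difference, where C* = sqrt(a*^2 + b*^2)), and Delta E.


Delta L* = 21.1 - 21.0 = 0.1
C1* = sqrt((9.7)^2 + (1.3)^2) = 9.787
C2* = sqrt((8.6)^2 + (3.0)^2) = 9.108
Delta C* = 9.108 - 9.787 = -0.68
Delta E = sqrt((0.1)^2 + (-1.1)^2 + (1.7)^2) = 2.03


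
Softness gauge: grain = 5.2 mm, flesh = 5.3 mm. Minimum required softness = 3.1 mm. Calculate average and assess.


Average softness = 5.25 mm
Meets requirement: Yes


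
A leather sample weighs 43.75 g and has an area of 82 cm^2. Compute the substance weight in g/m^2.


Substance weight = mass / area x 10000
SW = 43.75 / 82 x 10000
SW = 5335.4 g/m^2


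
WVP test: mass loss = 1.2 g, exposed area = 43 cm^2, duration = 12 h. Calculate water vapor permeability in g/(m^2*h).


23.26 g/(m^2*h)

WVP = mass_loss / (area x time) x 10000
WVP = 1.2 / (43 x 12) x 10000
WVP = 1.2 / 516 x 10000 = 23.26 g/(m^2*h)


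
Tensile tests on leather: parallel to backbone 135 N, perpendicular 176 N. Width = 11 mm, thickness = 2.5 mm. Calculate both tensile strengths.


Parallel = 4.91 N/mm^2
Perpendicular = 6.40 N/mm^2

Area = 11 x 2.5 = 27.5 mm^2
TS (parallel) = 135 / 27.5 = 4.91 N/mm^2
TS (perpendicular) = 176 / 27.5 = 6.40 N/mm^2


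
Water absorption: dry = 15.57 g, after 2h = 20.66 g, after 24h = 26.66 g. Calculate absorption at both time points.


WA (2h) = (20.66 - 15.57) / 15.57 x 100 = 32.7%
WA (24h) = (26.66 - 15.57) / 15.57 x 100 = 71.2%


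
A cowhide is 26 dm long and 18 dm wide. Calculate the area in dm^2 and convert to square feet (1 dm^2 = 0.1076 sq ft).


468 dm^2
50.36 sq ft

Area = 26 x 18 = 468 dm^2
Conversion: 468 x 0.1076 = 50.36 sq ft


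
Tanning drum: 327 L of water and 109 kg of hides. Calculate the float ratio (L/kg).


Float ratio = water / hide weight
Ratio = 327 / 109 = 3.0


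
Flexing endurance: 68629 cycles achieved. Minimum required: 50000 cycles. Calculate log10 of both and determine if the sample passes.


Achieved: log10 = 4.84
Required: log10 = 4.70
Passes: Yes

log10(68629) = 4.84
log10(50000) = 4.70
Passes: Yes


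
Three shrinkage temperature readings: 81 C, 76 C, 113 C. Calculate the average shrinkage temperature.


Average = (81 + 76 + 113) / 3
Average = 270 / 3 = 90.0 C


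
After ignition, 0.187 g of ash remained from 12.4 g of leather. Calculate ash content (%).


Ash% = 0.187 / 12.4 x 100
Ash% = 1.51%


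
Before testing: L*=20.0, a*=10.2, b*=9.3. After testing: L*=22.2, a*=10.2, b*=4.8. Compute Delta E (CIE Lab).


dL = 22.2 - 20.0 = 2.2
da = 10.2 - 10.2 = 0.0
db = 4.8 - 9.3 = -4.5
dE = sqrt((2.2)^2 + (0.0)^2 + (-4.5)^2) = 5.01


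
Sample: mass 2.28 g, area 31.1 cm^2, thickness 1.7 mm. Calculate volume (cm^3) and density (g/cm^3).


Volume = 5.287 cm^3
Density = 0.431 g/cm^3


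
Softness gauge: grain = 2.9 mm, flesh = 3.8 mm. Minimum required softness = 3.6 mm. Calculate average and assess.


Average softness = 3.35 mm
Meets requirement: No


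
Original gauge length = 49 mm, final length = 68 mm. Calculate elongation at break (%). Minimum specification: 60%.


Elongation = 38.8%
Meets spec: No

Extension = 68 - 49 = 19 mm
Elongation = 19 / 49 x 100 = 38.8%
Minimum required: 60%
Meets specification: No


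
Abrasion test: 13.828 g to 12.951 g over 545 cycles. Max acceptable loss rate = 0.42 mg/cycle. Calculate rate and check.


Loss = 13.828 - 12.951 = 0.877 g
Rate = 0.877 g / 545 cycles x 1000 = 1.609 mg/cycle
Max = 0.42 mg/cycle
Passes: No


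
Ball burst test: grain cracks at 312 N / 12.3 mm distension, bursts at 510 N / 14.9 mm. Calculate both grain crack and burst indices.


Crack index = 312 / 12.3 = 25.4 N/mm
Burst index = 510 / 14.9 = 34.2 N/mm


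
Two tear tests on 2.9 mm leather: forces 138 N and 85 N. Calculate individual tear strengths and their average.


Tear 1 = 47.6 N/mm
Tear 2 = 29.3 N/mm
Average = 38.5 N/mm


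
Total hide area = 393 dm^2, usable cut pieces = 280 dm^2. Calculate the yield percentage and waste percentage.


Yield = 71.2%
Waste = 28.8%

Yield = 280 / 393 x 100 = 71.2%
Waste = 393 - 280 = 113 dm^2
Waste% = 100 - 71.2 = 28.8%


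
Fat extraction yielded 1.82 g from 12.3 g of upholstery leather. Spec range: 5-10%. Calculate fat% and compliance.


Fat% = 1.82 / 12.3 x 100 = 14.8%
Spec range: 5-10%
Compliant: No


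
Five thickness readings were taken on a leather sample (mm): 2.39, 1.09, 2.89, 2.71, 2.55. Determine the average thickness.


2.33 mm


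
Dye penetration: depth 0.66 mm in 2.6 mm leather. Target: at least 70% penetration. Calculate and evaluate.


Penetration = 25.4%
Meets target: No


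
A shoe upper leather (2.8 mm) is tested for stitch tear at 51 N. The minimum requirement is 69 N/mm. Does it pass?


STS = 18.2 N/mm
Passes: No


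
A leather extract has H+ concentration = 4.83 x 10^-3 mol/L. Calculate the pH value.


pH = -log10[H+]
pH = -log10(4.83 x 10^-3) = 2.32


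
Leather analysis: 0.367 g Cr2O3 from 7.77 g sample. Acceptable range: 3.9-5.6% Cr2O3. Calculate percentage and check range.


Cr2O3% = 0.367 / 7.77 x 100 = 4.72%
Acceptable range: 3.9 to 5.6%
Within range: Yes


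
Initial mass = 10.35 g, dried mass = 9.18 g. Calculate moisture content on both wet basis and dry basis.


Moisture lost = 10.35 - 9.18 = 1.17 g
Wet basis MC = 1.17 / 10.35 x 100 = 11.3%
Dry basis MC = 1.17 / 9.18 x 100 = 12.7%


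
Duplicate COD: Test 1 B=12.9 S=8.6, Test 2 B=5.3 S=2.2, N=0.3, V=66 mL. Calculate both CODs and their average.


COD1 = (12.9 - 8.6) x 0.3 x 8000 / 66 = 156.4 mg/L
COD2 = (5.3 - 2.2) x 0.3 x 8000 / 66 = 112.7 mg/L
Average = (156.4 + 112.7) / 2 = 134.6 mg/L


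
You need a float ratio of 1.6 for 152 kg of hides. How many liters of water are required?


243.2 L

Water = hide weight x target ratio
Water = 152 x 1.6 = 243.2 L


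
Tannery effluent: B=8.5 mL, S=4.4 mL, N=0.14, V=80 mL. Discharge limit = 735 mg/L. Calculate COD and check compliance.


COD = 57.4 mg/L
Compliant: Yes


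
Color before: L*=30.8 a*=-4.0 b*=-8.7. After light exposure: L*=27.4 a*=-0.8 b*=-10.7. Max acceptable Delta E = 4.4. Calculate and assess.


dL = -3.4, da = 3.2, db = -2.0
dE = sqrt((-3.4)^2 + (3.2)^2 + (-2.0)^2) = 5.08
Max = 4.4
Passes: No
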